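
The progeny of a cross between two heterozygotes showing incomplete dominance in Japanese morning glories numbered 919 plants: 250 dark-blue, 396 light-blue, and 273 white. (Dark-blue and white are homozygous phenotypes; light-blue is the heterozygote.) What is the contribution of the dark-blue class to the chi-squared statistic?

1.785

With incomplete dominance, a heterozygote × heterozygote cross gives a 1:2:1 phenotypic ratio.
Expected counts for N = 919 under a 1:2:1 ratio (total parts = 4):
  dark-blue: 919 × 1/4 = 229.75
  light-blue: 919 × 2/4 = 459.5
  white: 919 × 1/4 = 229.75
Contribution of dark-blue: (250 − 229.75)² / 229.75 = 1.7848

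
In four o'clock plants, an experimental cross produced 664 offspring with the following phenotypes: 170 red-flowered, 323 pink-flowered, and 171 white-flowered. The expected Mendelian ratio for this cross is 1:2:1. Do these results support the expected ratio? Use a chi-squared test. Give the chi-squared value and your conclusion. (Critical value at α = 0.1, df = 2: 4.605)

Total ratio parts = 4. Expected numbers out of 664:
  red-flowered: 664 × 1/4 = 166
  pink-flowered: 664 × 2/4 = 332
  white-flowered: 664 × 1/4 = 166
χ² = Σ (O − E)² / E
  red-flowered: (170 − 166)² / 166 = 0.0964
  pink-flowered: (323 − 332)² / 332 = 0.2440
  white-flowered: (171 − 166)² / 166 = 0.1506
χ² = 0.0964 + 0.2440 + 0.1506 = 0.491
Degrees of freedom = 3 − 1 = 2; critical value at α = 0.1 is 4.605.
Since 0.491 < 4.605, we fail to reject the null hypothesis — the data are consistent with the 1:2:1 ratio.

0.491; consistent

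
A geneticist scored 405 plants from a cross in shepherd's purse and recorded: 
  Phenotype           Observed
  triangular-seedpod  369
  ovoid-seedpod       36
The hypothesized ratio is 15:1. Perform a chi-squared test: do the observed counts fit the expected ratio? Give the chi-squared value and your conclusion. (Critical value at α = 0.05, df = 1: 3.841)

4.813; not consistent

Under the 15:1 hypothesis (Σ ratio = 16, N = 405):
  triangular-seedpod: 405 × 15/16 = 379.6875
  ovoid-seedpod: 405 × 1/16 = 25.3125
χ² = Σ (O − E)² / E
  triangular-seedpod: (369 − 379.6875)² / 379.6875 = 0.3008
  ovoid-seedpod: (36 − 25.3125)² / 25.3125 = 4.5125
χ² = 0.3008 + 4.5125 = 4.8133 ≈ 4.813
Degrees of freedom = 2 − 1 = 1; critical value at α = 0.05 is 3.841.
Since 4.813 > 3.841, we reject the null hypothesis — the data do not fit the 15:1 ratio.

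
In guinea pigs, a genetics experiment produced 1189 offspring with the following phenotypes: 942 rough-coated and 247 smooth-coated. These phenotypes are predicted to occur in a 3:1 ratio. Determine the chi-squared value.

11.326

Total ratio parts = 4. Expected numbers out of 1189:
  rough-coated: 1189 × 3/4 = 891.75
  smooth-coated: 1189 × 1/4 = 297.25
χ² = Σ (O − E)² / E
  rough-coated: (942 − 891.75)² / 891.75 = 2.8316
  smooth-coated: (247 − 297.25)² / 297.25 = 8.4947
χ² = 2.8316 + 8.4947 = 11.3263 ≈ 11.326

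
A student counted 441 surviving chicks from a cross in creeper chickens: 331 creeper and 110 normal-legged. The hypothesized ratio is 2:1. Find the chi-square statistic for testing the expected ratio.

13.969

Under the 2:1 hypothesis (Σ ratio = 3, N = 441):
  creeper: 441 × 2/3 = 294
  normal-legged: 441 × 1/3 = 147
χ² = Σ (O − E)² / E
  creeper: (331 − 294)² / 294 = 4.6565
  normal-legged: (110 − 147)² / 147 = 9.3129
χ² = 4.6565 + 9.3129 = 13.9694 ≈ 13.969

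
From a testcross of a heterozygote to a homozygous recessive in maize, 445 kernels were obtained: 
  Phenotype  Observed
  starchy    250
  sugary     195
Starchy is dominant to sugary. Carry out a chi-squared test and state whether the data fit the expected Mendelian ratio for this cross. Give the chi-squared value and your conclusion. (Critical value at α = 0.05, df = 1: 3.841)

6.798; not consistent

A testcross of a heterozygote (Aa × aa) gives a 1:1 phenotypic ratio.
Under the 1:1 hypothesis (Σ ratio = 2, N = 445):
  starchy: 445 × 1/2 = 222.5
  sugary: 445 × 1/2 = 222.5
χ² = Σ (O − E)² / E
  starchy: (250 − 222.5)² / 222.5 = 3.3989
  sugary: (195 − 222.5)² / 222.5 = 3.3989
χ² = 3.3989 + 3.3989 = 6.7978 ≈ 6.798
Degrees of freedom = 2 − 1 = 1; critical value at α = 0.05 is 3.841.
Since 6.798 > 3.841, we reject the null hypothesis — the data do not fit the 1:1 ratio.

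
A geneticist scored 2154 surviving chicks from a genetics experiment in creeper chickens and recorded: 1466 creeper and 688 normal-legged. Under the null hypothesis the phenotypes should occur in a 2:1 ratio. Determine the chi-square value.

Expected counts for N = 2154 under a 2:1 ratio (total parts = 3):
  creeper: 2154 × 2/3 = 1436
  normal-legged: 2154 × 1/3 = 718
χ² = Σ (O − E)² / E
  creeper: (1466 − 1436)² / 1436 = 0.6267
  normal-legged: (688 − 718)² / 718 = 1.2535
χ² = 0.6267 + 1.2535 = 1.8802 ≈ 1.880

1.880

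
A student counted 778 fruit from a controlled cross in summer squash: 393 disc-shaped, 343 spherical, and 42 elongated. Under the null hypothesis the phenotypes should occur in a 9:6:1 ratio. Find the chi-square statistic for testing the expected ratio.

14.456

Expected counts for N = 778 under a 9:6:1 ratio (total parts = 16):
  disc-shaped: 778 × 9/16 = 437.625
  spherical: 778 × 6/16 = 291.75
  elongated: 778 × 1/16 = 48.625
χ² = Σ (O − E)² / E
  disc-shaped: (393 − 437.625)² / 437.625 = 4.5504
  spherical: (343 − 291.75)² / 291.75 = 9.0028
  elongated: (42 − 48.625)² / 48.625 = 0.9026
χ² = 4.5504 + 9.0028 + 0.9026 = 14.4558 ≈ 14.456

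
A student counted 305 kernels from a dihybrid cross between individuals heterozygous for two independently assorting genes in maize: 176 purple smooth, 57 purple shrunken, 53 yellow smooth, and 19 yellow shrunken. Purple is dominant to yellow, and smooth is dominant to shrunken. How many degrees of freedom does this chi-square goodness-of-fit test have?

A dihybrid F₂ with independent assortment and complete dominance at both loci gives a 9:3:3:1 phenotypic ratio.
A goodness-of-fit test with 4 phenotype classes has df = 4 − 1 = 3.

3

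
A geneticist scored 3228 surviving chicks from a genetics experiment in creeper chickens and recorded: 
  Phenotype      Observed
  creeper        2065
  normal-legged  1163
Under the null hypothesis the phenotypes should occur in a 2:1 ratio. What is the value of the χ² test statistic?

10.552

Under the 2:1 hypothesis (Σ ratio = 3, N = 3228):
  creeper: 3228 × 2/3 = 2152
  normal-legged: 3228 × 1/3 = 1076
χ² = Σ (O − E)² / E
  creeper: (2065 − 2152)² / 2152 = 3.5172
  normal-legged: (1163 − 1076)² / 1076 = 7.0344
χ² = 3.5172 + 7.0344 = 10.5516 ≈ 10.552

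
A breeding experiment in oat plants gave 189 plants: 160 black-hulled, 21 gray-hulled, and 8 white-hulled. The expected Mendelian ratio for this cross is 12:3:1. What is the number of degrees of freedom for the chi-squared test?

A goodness-of-fit test with 3 phenotype classes has df = 3 − 1 = 2.

2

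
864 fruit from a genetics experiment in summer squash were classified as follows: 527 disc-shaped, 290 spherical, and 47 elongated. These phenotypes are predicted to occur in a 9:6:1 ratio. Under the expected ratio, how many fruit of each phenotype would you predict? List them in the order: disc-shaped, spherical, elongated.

The 9:6:1 ratio has 16 parts, so with N = 864 the expected counts are:
  disc-shaped: 864 × 9/16 = 486
  spherical: 864 × 6/16 = 324
  elongated: 864 × 1/16 = 54

486, 324, 54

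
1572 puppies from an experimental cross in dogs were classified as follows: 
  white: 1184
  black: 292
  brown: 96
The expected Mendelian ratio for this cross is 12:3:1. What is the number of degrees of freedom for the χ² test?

A goodness-of-fit test with 3 phenotype classes has df = 3 − 1 = 2.

2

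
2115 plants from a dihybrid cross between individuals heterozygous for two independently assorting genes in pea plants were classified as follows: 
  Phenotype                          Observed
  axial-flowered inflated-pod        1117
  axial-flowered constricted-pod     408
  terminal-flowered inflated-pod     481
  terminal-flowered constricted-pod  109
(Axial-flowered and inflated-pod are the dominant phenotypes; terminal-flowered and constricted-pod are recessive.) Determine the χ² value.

A dihybrid F₂ with independent assortment and complete dominance at both loci gives a 9:3:3:1 phenotypic ratio.
Under the 9:3:3:1 hypothesis (Σ ratio = 16, N = 2115):
  axial-flowered inflated-pod: 2115 × 9/16 = 1189.6875
  axial-flowered constricted-pod: 2115 × 3/16 = 396.5625
  terminal-flowered inflated-pod: 2115 × 3/16 = 396.5625
  terminal-flowered constricted-pod: 2115 × 1/16 = 132.1875
χ² = Σ (O − E)² / E
  axial-flowered inflated-pod: (1117 − 1189.6875)² / 1189.6875 = 4.4411
  axial-flowered constricted-pod: (408 − 396.5625)² / 396.5625 = 0.3299
  terminal-flowered inflated-pod: (481 − 396.5625)² / 396.5625 = 17.9787
  terminal-flowered constricted-pod: (109 − 132.1875)² / 132.1875 = 4.0674
χ² = 4.4411 + 0.3299 + 17.9787 + 4.0674 = 26.8171 ≈ 26.817

26.817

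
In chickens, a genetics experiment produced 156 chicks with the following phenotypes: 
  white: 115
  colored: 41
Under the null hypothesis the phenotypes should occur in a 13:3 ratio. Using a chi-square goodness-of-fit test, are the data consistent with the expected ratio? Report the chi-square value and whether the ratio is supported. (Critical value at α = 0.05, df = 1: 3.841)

5.809; not consistent

Under the 13:3 hypothesis (Σ ratio = 16, N = 156):
  white: 156 × 13/16 = 126.75
  colored: 156 × 3/16 = 29.25
χ² = Σ (O − E)² / E
  white: (115 − 126.75)² / 126.75 = 1.0893
  colored: (41 − 29.25)² / 29.25 = 4.7201
χ² = 1.0893 + 4.7201 = 5.8094 ≈ 5.809
Degrees of freedom = 2 − 1 = 1; critical value at α = 0.05 is 3.841.
Since 5.809 > 3.841, we reject the null hypothesis — the data do not fit the 13:3 ratio.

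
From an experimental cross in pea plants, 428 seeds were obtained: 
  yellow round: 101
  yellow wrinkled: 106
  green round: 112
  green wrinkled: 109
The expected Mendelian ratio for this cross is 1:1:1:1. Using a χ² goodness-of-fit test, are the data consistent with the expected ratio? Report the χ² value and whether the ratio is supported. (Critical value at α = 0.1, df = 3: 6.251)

0.617; consistent

Under the 1:1:1:1 hypothesis (Σ ratio = 4, N = 428):
  yellow round: 428 × 1/4 = 107
  yellow wrinkled: 428 × 1/4 = 107
  green round: 428 × 1/4 = 107
  green wrinkled: 428 × 1/4 = 107
χ² = Σ (O − E)² / E
  yellow round: (101 − 107)² / 107 = 0.3364
  yellow wrinkled: (106 − 107)² / 107 = 0.0093
  green round: (112 − 107)² / 107 = 0.2336
  green wrinkled: (109 − 107)² / 107 = 0.0374
χ² = 0.3364 + 0.0093 + 0.2336 + 0.0374 = 0.6167 ≈ 0.617
Degrees of freedom = 4 − 1 = 3; critical value at α = 0.1 is 6.251.
Since 0.617 < 6.251, we fail to reject the null hypothesis — the data are consistent with the 1:1:1:1 ratio.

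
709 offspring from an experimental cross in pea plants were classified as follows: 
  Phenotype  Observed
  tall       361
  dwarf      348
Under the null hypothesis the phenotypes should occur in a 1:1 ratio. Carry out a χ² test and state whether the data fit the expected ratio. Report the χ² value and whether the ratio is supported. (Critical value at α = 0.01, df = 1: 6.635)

0.238; consistent

Under the 1:1 hypothesis (Σ ratio = 2, N = 709):
  tall: 709 × 1/2 = 354.5
  dwarf: 709 × 1/2 = 354.5
χ² = Σ (O − E)² / E
  tall: (361 − 354.5)² / 354.5 = 0.1192
  dwarf: (348 − 354.5)² / 354.5 = 0.1192
χ² = 0.1192 + 0.1192 = 0.2384 ≈ 0.238
Degrees of freedom = 2 − 1 = 1; critical value at α = 0.01 is 6.635.
Since 0.238 < 6.635, we fail to reject the null hypothesis — the data are consistent with the 1:1 ratio.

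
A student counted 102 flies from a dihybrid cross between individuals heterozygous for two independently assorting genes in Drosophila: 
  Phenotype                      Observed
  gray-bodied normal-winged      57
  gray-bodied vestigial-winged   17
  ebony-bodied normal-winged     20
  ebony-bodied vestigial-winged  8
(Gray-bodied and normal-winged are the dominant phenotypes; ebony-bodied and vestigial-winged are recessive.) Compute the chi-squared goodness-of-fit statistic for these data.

A dihybrid F₂ with independent assortment and complete dominance at both loci gives a 9:3:3:1 phenotypic ratio.
Total ratio parts = 16. Expected numbers out of 102:
  gray-bodied normal-winged: 102 × 9/16 = 57.375
  gray-bodied vestigial-winged: 102 × 3/16 = 19.125
  ebony-bodied normal-winged: 102 × 3/16 = 19.125
  ebony-bodied vestigial-winged: 102 × 1/16 = 6.375
χ² = Σ (O − E)² / E
  gray-bodied normal-winged: (57 − 57.375)² / 57.375 = 0.0025
  gray-bodied vestigial-winged: (17 − 19.125)² / 19.125 = 0.2361
  ebony-bodied normal-winged: (20 − 19.125)² / 19.125 = 0.0400
  ebony-bodied vestigial-winged: (8 − 6.375)² / 6.375 = 0.4142
χ² = 0.0025 + 0.2361 + 0.0400 + 0.4142 = 0.6928 ≈ 0.693

0.693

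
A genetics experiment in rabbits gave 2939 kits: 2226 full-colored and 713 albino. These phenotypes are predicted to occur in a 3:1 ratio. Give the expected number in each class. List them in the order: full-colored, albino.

The 3:1 ratio has 4 parts, so with N = 2939 the expected counts are:
  full-colored: 2939 × 3/4 = 2204.25
  albino: 2939 × 1/4 = 734.75

2204.25, 734.75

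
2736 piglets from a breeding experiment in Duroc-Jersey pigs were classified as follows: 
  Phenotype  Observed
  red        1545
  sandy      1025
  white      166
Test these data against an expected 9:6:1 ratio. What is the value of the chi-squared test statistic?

0.171

The 9:6:1 ratio has 16 parts, so with N = 2736 the expected counts are:
  red: 2736 × 9/16 = 1539
  sandy: 2736 × 6/16 = 1026
  white: 2736 × 1/16 = 171
χ² = Σ (O − E)² / E
  red: (1545 − 1539)² / 1539 = 0.0234
  sandy: (1025 − 1026)² / 1026 = 0.0010
  white: (166 − 171)² / 171 = 0.1462
χ² = 0.0234 + 0.0010 + 0.1462 = 0.1706 ≈ 0.171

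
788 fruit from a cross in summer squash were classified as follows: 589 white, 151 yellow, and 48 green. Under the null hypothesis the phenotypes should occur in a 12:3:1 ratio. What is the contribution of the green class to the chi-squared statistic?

0.032

Expected counts for N = 788 under a 12:3:1 ratio (total parts = 16):
  white: 788 × 12/16 = 591
  yellow: 788 × 3/16 = 147.75
  green: 788 × 1/16 = 49.25
Contribution of green: (48 − 49.25)² / 49.25 = 0.0317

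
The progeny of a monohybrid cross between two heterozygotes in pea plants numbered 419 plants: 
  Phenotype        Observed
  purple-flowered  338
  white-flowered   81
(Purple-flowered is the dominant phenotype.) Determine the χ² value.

7.180

For a monohybrid cross between heterozygotes with complete dominance, the expected phenotypic ratio is 3:1.
The 3:1 ratio has 4 parts, so with N = 419 the expected counts are:
  purple-flowered: 419 × 3/4 = 314.25
  white-flowered: 419 × 1/4 = 104.75
χ² = Σ (O − E)² / E
  purple-flowered: (338 − 314.25)² / 314.25 = 1.7949
  white-flowered: (81 − 104.75)² / 104.75 = 5.3848
χ² = 1.7949 + 5.3848 = 7.1797 ≈ 7.180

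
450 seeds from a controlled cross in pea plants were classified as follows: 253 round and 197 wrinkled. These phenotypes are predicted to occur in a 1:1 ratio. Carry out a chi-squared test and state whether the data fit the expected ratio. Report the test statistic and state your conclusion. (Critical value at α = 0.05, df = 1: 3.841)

6.969; not consistent

Expected counts for N = 450 under a 1:1 ratio (total parts = 2):
  round: 450 × 1/2 = 225
  wrinkled: 450 × 1/2 = 225
χ² = Σ (O − E)² / E
  round: (253 − 225)² / 225 = 3.4844
  wrinkled: (197 − 225)² / 225 = 3.4844
χ² = 3.4844 + 3.4844 = 6.9688 ≈ 6.969
Degrees of freedom = 2 − 1 = 1; critical value at α = 0.05 is 3.841.
Since 6.969 > 3.841, we reject the null hypothesis — the data do not fit the 1:1 ratio.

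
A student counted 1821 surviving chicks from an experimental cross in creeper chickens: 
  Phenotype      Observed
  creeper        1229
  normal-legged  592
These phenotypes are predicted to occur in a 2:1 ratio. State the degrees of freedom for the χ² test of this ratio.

A goodness-of-fit test with 2 phenotype classes has df = 2 − 1 = 1.

1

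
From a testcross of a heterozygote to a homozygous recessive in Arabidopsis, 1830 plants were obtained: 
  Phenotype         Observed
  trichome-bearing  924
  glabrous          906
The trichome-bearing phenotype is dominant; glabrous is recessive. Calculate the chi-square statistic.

0.177

A testcross of a heterozygote (Aa × aa) gives a 1:1 phenotypic ratio.
Total ratio parts = 2. Expected numbers out of 1830:
  trichome-bearing: 1830 × 1/2 = 915
  glabrous: 1830 × 1/2 = 915
χ² = Σ (O − E)² / E
  trichome-bearing: (924 − 915)² / 915 = 0.0885
  glabrous: (906 − 915)² / 915 = 0.0885
χ² = 0.0885 + 0.0885 = 0.177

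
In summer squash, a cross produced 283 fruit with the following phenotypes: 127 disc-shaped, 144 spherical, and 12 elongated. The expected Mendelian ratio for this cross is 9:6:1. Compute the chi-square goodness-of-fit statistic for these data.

Under the 9:6:1 hypothesis (Σ ratio = 16, N = 283):
  disc-shaped: 283 × 9/16 = 159.1875
  spherical: 283 × 6/16 = 106.125
  elongated: 283 × 1/16 = 17.6875
χ² = Σ (O − E)² / E
  disc-shaped: (127 − 159.1875)² / 159.1875 = 6.5083
  spherical: (144 − 106.125)² / 106.125 = 13.5172
  elongated: (12 − 17.6875)² / 17.6875 = 1.8288
χ² = 6.5083 + 13.5172 + 1.8288 = 21.8543 ≈ 21.854

21.854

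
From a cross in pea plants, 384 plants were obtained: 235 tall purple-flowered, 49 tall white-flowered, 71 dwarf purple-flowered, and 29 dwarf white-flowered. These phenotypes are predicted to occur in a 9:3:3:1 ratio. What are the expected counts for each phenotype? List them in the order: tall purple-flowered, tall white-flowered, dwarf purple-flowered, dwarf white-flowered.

Expected counts for N = 384 under a 9:3:3:1 ratio (total parts = 16):
  tall purple-flowered: 384 × 9/16 = 216
  tall white-flowered: 384 × 3/16 = 72
  dwarf purple-flowered: 384 × 3/16 = 72
  dwarf white-flowered: 384 × 1/16 = 24

216, 72, 72, 24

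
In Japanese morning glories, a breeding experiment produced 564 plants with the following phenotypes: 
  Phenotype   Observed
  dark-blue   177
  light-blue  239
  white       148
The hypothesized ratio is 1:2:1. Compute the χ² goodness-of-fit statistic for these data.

Under the 1:2:1 hypothesis (Σ ratio = 4, N = 564):
  dark-blue: 564 × 1/4 = 141
  light-blue: 564 × 2/4 = 282
  white: 564 × 1/4 = 141
χ² = Σ (O − E)² / E
  dark-blue: (177 − 141)² / 141 = 9.1915
  light-blue: (239 − 282)² / 282 = 6.5567
  white: (148 − 141)² / 141 = 0.3475
χ² = 9.1915 + 6.5567 + 0.3475 = 16.0957 ≈ 16.096

16.096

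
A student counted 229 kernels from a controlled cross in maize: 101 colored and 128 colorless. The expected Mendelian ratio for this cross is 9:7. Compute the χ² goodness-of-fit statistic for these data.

13.726

The 9:7 ratio has 16 parts, so with N = 229 the expected counts are:
  colored: 229 × 9/16 = 128.8125
  colorless: 229 × 7/16 = 100.1875
χ² = Σ (O − E)² / E
  colored: (101 − 128.8125)² / 128.8125 = 6.0051
  colorless: (128 − 100.1875)² / 100.1875 = 7.7209
χ² = 6.0051 + 7.7209 = 13.726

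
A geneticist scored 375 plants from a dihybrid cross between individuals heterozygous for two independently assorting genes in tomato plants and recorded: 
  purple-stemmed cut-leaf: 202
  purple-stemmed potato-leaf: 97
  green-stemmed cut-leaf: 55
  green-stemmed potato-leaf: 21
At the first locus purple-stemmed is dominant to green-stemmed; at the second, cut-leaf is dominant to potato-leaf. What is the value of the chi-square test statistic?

A dihybrid F₂ with independent assortment and complete dominance at both loci gives a 9:3:3:1 phenotypic ratio.
Expected counts for N = 375 under a 9:3:3:1 ratio (total parts = 16):
  purple-stemmed cut-leaf: 375 × 9/16 = 210.9375
  purple-stemmed potato-leaf: 375 × 3/16 = 70.3125
  green-stemmed cut-leaf: 375 × 3/16 = 70.3125
  green-stemmed potato-leaf: 375 × 1/16 = 23.4375
χ² = Σ (O − E)² / E
  purple-stemmed cut-leaf: (202 − 210.9375)² / 210.9375 = 0.3787
  purple-stemmed potato-leaf: (97 − 70.3125)² / 70.3125 = 10.1294
  green-stemmed cut-leaf: (55 − 70.3125)² / 70.3125 = 3.3347
  green-stemmed potato-leaf: (21 − 23.4375)² / 23.4375 = 0.2535
χ² = 0.3787 + 10.1294 + 3.3347 + 0.2535 = 14.0963 ≈ 14.096

14.096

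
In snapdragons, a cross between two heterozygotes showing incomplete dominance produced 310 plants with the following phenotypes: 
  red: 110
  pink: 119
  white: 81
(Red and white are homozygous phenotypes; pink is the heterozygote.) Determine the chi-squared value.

With incomplete dominance, a heterozygote × heterozygote cross gives a 1:2:1 phenotypic ratio.
The 1:2:1 ratio has 4 parts, so with N = 310 the expected counts are:
  red: 310 × 1/4 = 77.5
  pink: 310 × 2/4 = 155
  white: 310 × 1/4 = 77.5
χ² = Σ (O − E)² / E
  red: (110 − 77.5)² / 77.5 = 13.6290
  pink: (119 − 155)² / 155 = 8.3613
  white: (81 − 77.5)² / 77.5 = 0.1581
χ² = 13.6290 + 8.3613 + 0.1581 = 22.1484 ≈ 22.148

22.148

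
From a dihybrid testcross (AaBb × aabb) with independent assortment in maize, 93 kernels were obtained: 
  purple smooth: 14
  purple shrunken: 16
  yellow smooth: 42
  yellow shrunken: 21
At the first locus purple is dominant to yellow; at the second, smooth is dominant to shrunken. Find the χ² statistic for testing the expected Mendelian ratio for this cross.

21.280

A dihybrid testcross with independent assortment gives a 1:1:1:1 ratio.
Total ratio parts = 4. Expected numbers out of 93:
  purple smooth: 93 × 1/4 = 23.25
  purple shrunken: 93 × 1/4 = 23.25
  yellow smooth: 93 × 1/4 = 23.25
  yellow shrunken: 93 × 1/4 = 23.25
χ² = Σ (O − E)² / E
  purple smooth: (14 − 23.25)² / 23.25 = 3.6801
  purple shrunken: (16 − 23.25)² / 23.25 = 2.2608
  yellow smooth: (42 − 23.25)² / 23.25 = 15.1210
  yellow shrunken: (21 − 23.25)² / 23.25 = 0.2177
χ² = 3.6801 + 2.2608 + 15.1210 + 0.2177 = 21.2796 ≈ 21.280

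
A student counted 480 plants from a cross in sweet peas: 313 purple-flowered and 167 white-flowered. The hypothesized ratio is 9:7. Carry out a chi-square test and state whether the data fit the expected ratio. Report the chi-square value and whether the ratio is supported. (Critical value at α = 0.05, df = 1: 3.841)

15.653; not consistent

Expected counts for N = 480 under a 9:7 ratio (total parts = 16):
  purple-flowered: 480 × 9/16 = 270
  white-flowered: 480 × 7/16 = 210
χ² = Σ (O − E)² / E
  purple-flowered: (313 − 270)² / 270 = 6.8481
  white-flowered: (167 − 210)² / 210 = 8.8048
χ² = 6.8481 + 8.8048 = 15.6529 ≈ 15.653
Degrees of freedom = 2 − 1 = 1; critical value at α = 0.05 is 3.841.
Since 15.653 > 3.841, we reject the null hypothesis — the data do not fit the 9:7 ratio.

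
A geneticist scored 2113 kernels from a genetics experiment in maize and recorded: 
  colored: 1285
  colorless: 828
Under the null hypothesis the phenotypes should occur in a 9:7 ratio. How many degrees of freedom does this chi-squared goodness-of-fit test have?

1

A goodness-of-fit test with 2 phenotype classes has df = 2 − 1 = 1.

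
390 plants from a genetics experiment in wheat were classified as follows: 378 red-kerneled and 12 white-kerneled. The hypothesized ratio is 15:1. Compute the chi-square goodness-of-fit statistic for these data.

6.702

Expected counts for N = 390 under a 15:1 ratio (total parts = 16):
  red-kerneled: 390 × 15/16 = 365.625
  white-kerneled: 390 × 1/16 = 24.375
χ² = Σ (O − E)² / E
  red-kerneled: (378 − 365.625)² / 365.625 = 0.4188
  white-kerneled: (12 − 24.375)² / 24.375 = 6.2827
χ² = 0.4188 + 6.2827 = 6.7015 ≈ 6.702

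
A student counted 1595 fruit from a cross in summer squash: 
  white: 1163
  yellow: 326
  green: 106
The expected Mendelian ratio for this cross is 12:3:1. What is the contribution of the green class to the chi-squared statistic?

Total ratio parts = 16. Expected numbers out of 1595:
  white: 1595 × 12/16 = 1196.25
  yellow: 1595 × 3/16 = 299.0625
  green: 1595 × 1/16 = 99.6875
Contribution of green: (106 − 99.6875)² / 99.6875 = 0.3997

0.400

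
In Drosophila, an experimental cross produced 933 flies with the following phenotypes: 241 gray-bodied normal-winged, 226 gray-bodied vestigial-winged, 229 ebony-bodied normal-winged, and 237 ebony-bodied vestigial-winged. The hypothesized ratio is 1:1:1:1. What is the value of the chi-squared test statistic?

0.621

Total ratio parts = 4. Expected numbers out of 933:
  gray-bodied normal-winged: 933 × 1/4 = 233.25
  gray-bodied vestigial-winged: 933 × 1/4 = 233.25
  ebony-bodied normal-winged: 933 × 1/4 = 233.25
  ebony-bodied vestigial-winged: 933 × 1/4 = 233.25
χ² = Σ (O − E)² / E
  gray-bodied normal-winged: (241 − 233.25)² / 233.25 = 0.2575
  gray-bodied vestigial-winged: (226 − 233.25)² / 233.25 = 0.2253
  ebony-bodied normal-winged: (229 − 233.25)² / 233.25 = 0.0774
  ebony-bodied vestigial-winged: (237 − 233.25)² / 233.25 = 0.0603
χ² = 0.2575 + 0.2253 + 0.0774 + 0.0603 = 0.6205 ≈ 0.621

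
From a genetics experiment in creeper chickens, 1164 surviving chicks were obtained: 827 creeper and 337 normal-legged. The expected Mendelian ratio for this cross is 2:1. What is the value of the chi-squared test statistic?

10.055

Total ratio parts = 3. Expected numbers out of 1164:
  creeper: 1164 × 2/3 = 776
  normal-legged: 1164 × 1/3 = 388
χ² = Σ (O − E)² / E
  creeper: (827 − 776)² / 776 = 3.3518
  normal-legged: (337 − 388)² / 388 = 6.7036
χ² = 3.3518 + 6.7036 = 10.0554 ≈ 10.055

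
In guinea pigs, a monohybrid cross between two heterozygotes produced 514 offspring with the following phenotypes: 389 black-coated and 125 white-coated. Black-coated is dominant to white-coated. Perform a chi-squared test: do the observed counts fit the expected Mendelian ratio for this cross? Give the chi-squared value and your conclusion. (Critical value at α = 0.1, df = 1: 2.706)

For a monohybrid cross between heterozygotes with complete dominance, the expected phenotypic ratio is 3:1.
Under the 3:1 hypothesis (Σ ratio = 4, N = 514):
  black-coated: 514 × 3/4 = 385.5
  white-coated: 514 × 1/4 = 128.5
χ² = Σ (O − E)² / E
  black-coated: (389 − 385.5)² / 385.5 = 0.0318
  white-coated: (125 − 128.5)² / 128.5 = 0.0953
χ² = 0.0318 + 0.0953 = 0.1271 ≈ 0.127
Degrees of freedom = 2 − 1 = 1; critical value at α = 0.1 is 2.706.
Since 0.127 < 2.706, we fail to reject the null hypothesis — the data are consistent with the 3:1 ratio.

0.127; consistent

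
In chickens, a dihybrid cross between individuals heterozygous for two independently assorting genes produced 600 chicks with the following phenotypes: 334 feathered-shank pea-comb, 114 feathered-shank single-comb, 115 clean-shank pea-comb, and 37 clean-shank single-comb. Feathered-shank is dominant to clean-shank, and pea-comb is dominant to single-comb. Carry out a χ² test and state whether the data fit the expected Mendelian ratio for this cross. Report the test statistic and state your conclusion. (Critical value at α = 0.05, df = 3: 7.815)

A dihybrid F₂ with independent assortment and complete dominance at both loci gives a 9:3:3:1 phenotypic ratio.
Total ratio parts = 16. Expected numbers out of 600:
  feathered-shank pea-comb: 600 × 9/16 = 337.5
  feathered-shank single-comb: 600 × 3/16 = 112.5
  clean-shank pea-comb: 600 × 3/16 = 112.5
  clean-shank single-comb: 600 × 1/16 = 37.5
χ² = Σ (O − E)² / E
  feathered-shank pea-comb: (334 − 337.5)² / 337.5 = 0.0363
  feathered-shank single-comb: (114 − 112.5)² / 112.5 = 0.0200
  clean-shank pea-comb: (115 − 112.5)² / 112.5 = 0.0556
  clean-shank single-comb: (37 − 37.5)² / 37.5 = 0.0067
χ² = 0.0363 + 0.0200 + 0.0556 + 0.0067 = 0.1186 ≈ 0.119
Degrees of freedom = 4 − 1 = 3; critical value at α = 0.05 is 7.815.
Since 0.119 < 7.815, we fail to reject the null hypothesis — the data are consistent with the 9:3:3:1 ratio.

0.119; consistent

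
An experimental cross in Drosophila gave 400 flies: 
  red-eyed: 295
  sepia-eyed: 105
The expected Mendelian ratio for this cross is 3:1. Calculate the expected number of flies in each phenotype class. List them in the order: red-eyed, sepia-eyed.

300, 100

Under the 3:1 hypothesis (Σ ratio = 4, N = 400):
  red-eyed: 400 × 3/4 = 300
  sepia-eyed: 400 × 1/4 = 100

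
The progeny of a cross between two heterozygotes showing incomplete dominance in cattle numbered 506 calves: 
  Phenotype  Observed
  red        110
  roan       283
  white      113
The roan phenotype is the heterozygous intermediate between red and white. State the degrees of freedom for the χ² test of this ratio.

With incomplete dominance, a heterozygote × heterozygote cross gives a 1:2:1 phenotypic ratio.
A goodness-of-fit test with 3 phenotype classes has df = 3 − 1 = 2.

2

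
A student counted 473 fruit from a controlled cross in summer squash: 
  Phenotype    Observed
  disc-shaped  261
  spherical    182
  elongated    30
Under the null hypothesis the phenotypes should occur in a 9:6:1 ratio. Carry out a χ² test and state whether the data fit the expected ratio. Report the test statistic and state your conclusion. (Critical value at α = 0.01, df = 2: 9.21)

Total ratio parts = 16. Expected numbers out of 473:
  disc-shaped: 473 × 9/16 = 266.0625
  spherical: 473 × 6/16 = 177.375
  elongated: 473 × 1/16 = 29.5625
χ² = Σ (O − E)² / E
  disc-shaped: (261 − 266.0625)² / 266.0625 = 0.0963
  spherical: (182 − 177.375)² / 177.375 = 0.1206
  elongated: (30 − 29.5625)² / 29.5625 = 0.0065
χ² = 0.0963 + 0.1206 + 0.0065 = 0.2234 ≈ 0.223
Degrees of freedom = 3 − 1 = 2; critical value at α = 0.01 is 9.21.
Since 0.223 < 9.21, we fail to reject the null hypothesis — the data are consistent with the 9:6:1 ratio.

0.223; consistent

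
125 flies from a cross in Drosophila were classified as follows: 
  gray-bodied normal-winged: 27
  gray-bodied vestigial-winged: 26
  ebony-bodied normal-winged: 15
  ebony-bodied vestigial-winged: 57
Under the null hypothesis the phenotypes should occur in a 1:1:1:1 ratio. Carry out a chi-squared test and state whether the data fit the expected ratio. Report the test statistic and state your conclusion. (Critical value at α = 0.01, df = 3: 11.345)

Total ratio parts = 4. Expected numbers out of 125:
  gray-bodied normal-winged: 125 × 1/4 = 31.25
  gray-bodied vestigial-winged: 125 × 1/4 = 31.25
  ebony-bodied normal-winged: 125 × 1/4 = 31.25
  ebony-bodied vestigial-winged: 125 × 1/4 = 31.25
χ² = Σ (O − E)² / E
  gray-bodied normal-winged: (27 − 31.25)² / 31.25 = 0.5780
  gray-bodied vestigial-winged: (26 − 31.25)² / 31.25 = 0.8820
  ebony-bodied normal-winged: (15 − 31.25)² / 31.25 = 8.4500
  ebony-bodied vestigial-winged: (57 − 31.25)² / 31.25 = 21.2180
χ² = 0.5780 + 0.8820 + 8.4500 + 21.2180 = 31.128
Degrees of freedom = 4 − 1 = 3; critical value at α = 0.01 is 11.345.
Since 31.128 > 11.345, we reject the null hypothesis — the data do not fit the 1:1:1:1 ratio.

31.128; not consistent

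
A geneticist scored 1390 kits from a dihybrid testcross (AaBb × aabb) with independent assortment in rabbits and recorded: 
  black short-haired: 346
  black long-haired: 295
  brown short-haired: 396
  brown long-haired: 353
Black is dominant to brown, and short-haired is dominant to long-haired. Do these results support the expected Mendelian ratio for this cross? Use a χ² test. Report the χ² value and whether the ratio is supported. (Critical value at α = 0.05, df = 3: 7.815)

A dihybrid testcross with independent assortment gives a 1:1:1:1 ratio.
Total ratio parts = 4. Expected numbers out of 1390:
  black short-haired: 1390 × 1/4 = 347.5
  black long-haired: 1390 × 1/4 = 347.5
  brown short-haired: 1390 × 1/4 = 347.5
  brown long-haired: 1390 × 1/4 = 347.5
χ² = Σ (O − E)² / E
  black short-haired: (346 − 347.5)² / 347.5 = 0.0065
  black long-haired: (295 − 347.5)² / 347.5 = 7.9317
  brown short-haired: (396 − 347.5)² / 347.5 = 6.7691
  brown long-haired: (353 − 347.5)² / 347.5 = 0.0871
χ² = 0.0065 + 7.9317 + 6.7691 + 0.0871 = 14.7944 ≈ 14.794
Degrees of freedom = 4 − 1 = 3; critical value at α = 0.05 is 7.815.
Since 14.794 > 7.815, we reject the null hypothesis — the data do not fit the 1:1:1:1 ratio.

14.794; not consistent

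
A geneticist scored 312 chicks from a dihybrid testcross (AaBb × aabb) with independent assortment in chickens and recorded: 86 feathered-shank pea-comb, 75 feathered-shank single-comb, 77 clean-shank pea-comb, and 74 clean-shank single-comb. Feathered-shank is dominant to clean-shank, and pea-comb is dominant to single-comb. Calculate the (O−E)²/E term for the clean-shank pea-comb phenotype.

0.013

A dihybrid testcross with independent assortment gives a 1:1:1:1 ratio.
The 1:1:1:1 ratio has 4 parts, so with N = 312 the expected counts are:
  feathered-shank pea-comb: 312 × 1/4 = 78
  feathered-shank single-comb: 312 × 1/4 = 78
  clean-shank pea-comb: 312 × 1/4 = 78
  clean-shank single-comb: 312 × 1/4 = 78
Contribution of clean-shank pea-comb: (77 − 78)² / 78 = 0.0128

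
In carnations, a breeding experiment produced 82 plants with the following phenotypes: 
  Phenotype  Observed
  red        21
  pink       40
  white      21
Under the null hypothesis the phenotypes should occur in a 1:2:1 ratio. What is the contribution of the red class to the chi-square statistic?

0.012

Under the 1:2:1 hypothesis (Σ ratio = 4, N = 82):
  red: 82 × 1/4 = 20.5
  pink: 82 × 2/4 = 41
  white: 82 × 1/4 = 20.5
Contribution of red: (21 − 20.5)² / 20.5 = 0.0122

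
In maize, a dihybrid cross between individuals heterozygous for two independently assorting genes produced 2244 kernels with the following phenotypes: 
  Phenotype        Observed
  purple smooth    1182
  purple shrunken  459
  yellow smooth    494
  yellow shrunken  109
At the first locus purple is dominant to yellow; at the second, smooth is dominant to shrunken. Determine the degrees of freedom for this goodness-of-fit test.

A dihybrid F₂ with independent assortment and complete dominance at both loci gives a 9:3:3:1 phenotypic ratio.
A goodness-of-fit test with 4 phenotype classes has df = 4 − 1 = 3.

3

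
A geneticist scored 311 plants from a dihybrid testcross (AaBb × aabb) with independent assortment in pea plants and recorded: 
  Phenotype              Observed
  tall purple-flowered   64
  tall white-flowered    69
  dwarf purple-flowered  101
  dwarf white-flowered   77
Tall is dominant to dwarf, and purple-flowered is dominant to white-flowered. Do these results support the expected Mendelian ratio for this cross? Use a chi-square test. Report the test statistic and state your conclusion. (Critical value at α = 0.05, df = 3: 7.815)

A dihybrid testcross with independent assortment gives a 1:1:1:1 ratio.
Expected counts for N = 311 under a 1:1:1:1 ratio (total parts = 4):
  tall purple-flowered: 311 × 1/4 = 77.75
  tall white-flowered: 311 × 1/4 = 77.75
  dwarf purple-flowered: 311 × 1/4 = 77.75
  dwarf white-flowered: 311 × 1/4 = 77.75
χ² = Σ (O − E)² / E
  tall purple-flowered: (64 − 77.75)² / 77.75 = 2.4317
  tall white-flowered: (69 − 77.75)² / 77.75 = 0.9847
  dwarf purple-flowered: (101 − 77.75)² / 77.75 = 6.9526
  dwarf white-flowered: (77 − 77.75)² / 77.75 = 0.0072
χ² = 2.4317 + 0.9847 + 6.9526 + 0.0072 = 10.3762 ≈ 10.376
Degrees of freedom = 4 − 1 = 3; critical value at α = 0.05 is 7.815.
Since 10.376 > 7.815, we reject the null hypothesis — the data do not fit the 1:1:1:1 ratio.

10.376; not consistent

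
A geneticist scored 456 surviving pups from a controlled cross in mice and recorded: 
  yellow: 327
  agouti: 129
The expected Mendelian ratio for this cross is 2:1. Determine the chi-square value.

Expected counts for N = 456 under a 2:1 ratio (total parts = 3):
  yellow: 456 × 2/3 = 304
  agouti: 456 × 1/3 = 152
χ² = Σ (O − E)² / E
  yellow: (327 − 304)² / 304 = 1.7401
  agouti: (129 − 152)² / 152 = 3.4803
χ² = 1.7401 + 3.4803 = 5.2204 ≈ 5.220

5.220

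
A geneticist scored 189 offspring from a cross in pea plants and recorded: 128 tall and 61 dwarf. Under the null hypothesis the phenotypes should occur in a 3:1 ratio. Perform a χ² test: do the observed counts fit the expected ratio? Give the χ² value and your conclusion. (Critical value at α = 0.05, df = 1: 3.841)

Expected counts for N = 189 under a 3:1 ratio (total parts = 4):
  tall: 189 × 3/4 = 141.75
  dwarf: 189 × 1/4 = 47.25
χ² = Σ (O − E)² / E
  tall: (128 − 141.75)² / 141.75 = 1.3338
  dwarf: (61 − 47.25)² / 47.25 = 4.0013
χ² = 1.3338 + 4.0013 = 5.3351 ≈ 5.335
Degrees of freedom = 2 − 1 = 1; critical value at α = 0.05 is 3.841.
Since 5.335 > 3.841, we reject the null hypothesis — the data do not fit the 3:1 ratio.

5.335; not consistent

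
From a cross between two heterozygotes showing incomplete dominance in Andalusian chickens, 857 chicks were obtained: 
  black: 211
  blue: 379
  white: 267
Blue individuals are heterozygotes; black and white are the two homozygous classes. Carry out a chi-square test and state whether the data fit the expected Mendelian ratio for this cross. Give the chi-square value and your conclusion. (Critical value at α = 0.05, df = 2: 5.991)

18.755; not consistent

With incomplete dominance, a heterozygote × heterozygote cross gives a 1:2:1 phenotypic ratio.
The 1:2:1 ratio has 4 parts, so with N = 857 the expected counts are:
  black: 857 × 1/4 = 214.25
  blue: 857 × 2/4 = 428.5
  white: 857 × 1/4 = 214.25
χ² = Σ (O − E)² / E
  black: (211 − 214.25)² / 214.25 = 0.0493
  blue: (379 − 428.5)² / 428.5 = 5.7182
  white: (267 − 214.25)² / 214.25 = 12.9875
χ² = 0.0493 + 5.7182 + 12.9875 = 18.755
Degrees of freedom = 3 − 1 = 2; critical value at α = 0.05 is 5.991.
Since 18.755 > 5.991, we reject the null hypothesis — the data do not fit the 1:2:1 ratio.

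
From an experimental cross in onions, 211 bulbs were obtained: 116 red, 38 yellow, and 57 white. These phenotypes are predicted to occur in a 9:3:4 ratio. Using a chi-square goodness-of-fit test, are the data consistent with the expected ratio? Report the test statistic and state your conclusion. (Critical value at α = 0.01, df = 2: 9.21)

0.465; consistent

Expected counts for N = 211 under a 9:3:4 ratio (total parts = 16):
  red: 211 × 9/16 = 118.6875
  yellow: 211 × 3/16 = 39.5625
  white: 211 × 4/16 = 52.75
χ² = Σ (O − E)² / E
  red: (116 − 118.6875)² / 118.6875 = 0.0609
  yellow: (38 − 39.5625)² / 39.5625 = 0.0617
  white: (57 − 52.75)² / 52.75 = 0.3424
χ² = 0.0609 + 0.0617 + 0.3424 = 0.465
Degrees of freedom = 3 − 1 = 2; critical value at α = 0.01 is 9.21.
Since 0.465 < 9.21, we fail to reject the null hypothesis — the data are consistent with the 9:3:4 ratio.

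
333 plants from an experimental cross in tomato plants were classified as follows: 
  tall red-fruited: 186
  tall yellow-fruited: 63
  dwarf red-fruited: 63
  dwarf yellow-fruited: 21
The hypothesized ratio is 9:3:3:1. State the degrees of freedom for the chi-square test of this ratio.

3

A goodness-of-fit test with 4 phenotype classes has df = 4 − 1 = 3.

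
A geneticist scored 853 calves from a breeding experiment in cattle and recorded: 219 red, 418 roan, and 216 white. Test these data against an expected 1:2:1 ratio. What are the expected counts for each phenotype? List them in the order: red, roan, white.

213.25, 426.5, 213.25

Under the 1:2:1 hypothesis (Σ ratio = 4, N = 853):
  red: 853 × 1/4 = 213.25
  roan: 853 × 2/4 = 426.5
  white: 853 × 1/4 = 213.25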